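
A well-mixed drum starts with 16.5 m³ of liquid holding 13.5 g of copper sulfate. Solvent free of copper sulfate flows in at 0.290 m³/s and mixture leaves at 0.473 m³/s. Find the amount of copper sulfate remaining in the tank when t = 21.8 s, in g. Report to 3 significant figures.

6.60 g

Total volume: dV/dt = Q_in − Q_out = -0.18300 m³/s, so V(t) = 16.5 − 0.18300 t and V(21.8) = 12.511 m³.
Species balance (pure solvent in): dm/dt = −Q_out · m/V(t).
dm/m = −Q_out dt/(V₀ − 0.18300 t); integrating gives ln(m/m₀) = −(Q_out/(Q_in−Q_out)) ln(V/V₀).
m = m₀ (V₀/V)^(Q_out/(Q_in−Q_out)) = 13.5 × (16.5/12.511)^(-2.5847) = 6.6014 g.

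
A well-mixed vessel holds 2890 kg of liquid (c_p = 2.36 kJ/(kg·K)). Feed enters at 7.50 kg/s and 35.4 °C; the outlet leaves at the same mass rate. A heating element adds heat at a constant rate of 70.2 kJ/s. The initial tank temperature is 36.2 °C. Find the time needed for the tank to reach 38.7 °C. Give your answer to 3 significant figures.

601 s

Heat balance on the well-mixed liquid: M c_p dT/dt = ṁ c_p (T_in − T) + 70.2.
τ = M/ṁ = 385.33 s; T_ss = T_in + Q̇/(ṁ c_p) = 39.366 °C.
T(t) = T_ss + (T₀ − T_ss) e^(−t/τ). Set T = 38.7:
e^(−t/τ) = (38.7 − 39.366)/(36.2 − 39.366) = 0.21039
t = −385.33 · ln(0.21039) = 600.66 s.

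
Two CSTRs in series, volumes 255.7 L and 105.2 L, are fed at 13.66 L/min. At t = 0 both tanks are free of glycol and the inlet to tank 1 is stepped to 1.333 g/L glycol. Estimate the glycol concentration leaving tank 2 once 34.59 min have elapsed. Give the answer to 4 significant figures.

Time constants: τᵢ = Vᵢ/Q for each well-mixed tank.
τ₁ = 255.7/13.66 = 18.7189 min; τ₂ = 105.2/13.66 = 7.70132 min.
Tank 1: C₁ = C_in(1 − e^(−t/τ₁)). Tank 2 (τ₁ ≠ τ₂): C₂ = C_in[1 − (τ₁ e^(−t/τ₁) − τ₂ e^(−t/τ₂))/(τ₁ − τ₂)].
At t = 34.59: e^(−t/τ₁) = 0.157573, e^(−t/τ₂) = 0.0112045.
C₂ = 1.333·[1 − (18.7189·0.157573 − 7.70132·0.0112045)/(11.0176)] = 1.333·0.740115 = 0.986573 g/L.

0.9866 g/L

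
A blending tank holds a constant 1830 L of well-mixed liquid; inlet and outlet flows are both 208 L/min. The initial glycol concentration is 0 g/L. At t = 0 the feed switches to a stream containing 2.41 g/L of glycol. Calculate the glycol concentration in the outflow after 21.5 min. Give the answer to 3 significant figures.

Species balance on the tank: V dC/dt = Q(C_in − C).
Time constant τ = V/Q = 1830/208 = 8.7981 min.
Solution: C(t) = C_in + (C₀ − C_in) e^(−t/τ).
C(21.5) = 2.41 + (0 − 2.41)·e^(−21.5/8.7981) = 2.41 + (-2.4100)·0.086838 = 2.2007 g/L.

2.20 g/L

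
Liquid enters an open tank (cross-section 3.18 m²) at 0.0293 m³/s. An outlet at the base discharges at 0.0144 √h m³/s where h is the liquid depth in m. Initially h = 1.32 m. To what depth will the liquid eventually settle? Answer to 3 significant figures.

A dh/dt = Q_in − 0.0144 √h. Steady state requires inflow = outflow:
Q_in = 0.0144 √h_ss ⇒ √h_ss = 0.0293/0.0144 = 2.0347.
h_ss = 2.0347² = 4.1401 m. (Since h₀ = 1.32 m < h_ss, the level will rise toward this value.)

4.14 m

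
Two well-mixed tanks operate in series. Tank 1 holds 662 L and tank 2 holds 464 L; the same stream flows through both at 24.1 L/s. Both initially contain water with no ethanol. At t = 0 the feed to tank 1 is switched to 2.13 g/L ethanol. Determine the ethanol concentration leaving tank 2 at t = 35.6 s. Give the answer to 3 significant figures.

0.967 g/L

Time constants: τᵢ = Vᵢ/Q for each well-mixed tank.
τ₁ = 662/24.1 = 27.469 s; τ₂ = 464/24.1 = 19.253 s.
Solving the cascade with C₁(0)=C₂(0)=0 gives C₂(t) = C_in[1 − (τ₁ e^(−t/τ₁) − τ₂ e^(−t/τ₂))/(τ₁ − τ₂)].
At t = 35.6: e^(−t/τ₁) = 0.27362, e^(−t/τ₂) = 0.15739.
C₂ = 2.13·[1 − (27.469·0.27362 − 19.253·0.15739)/(8.2158)] = 2.13·0.45399 = 0.96700 g/L.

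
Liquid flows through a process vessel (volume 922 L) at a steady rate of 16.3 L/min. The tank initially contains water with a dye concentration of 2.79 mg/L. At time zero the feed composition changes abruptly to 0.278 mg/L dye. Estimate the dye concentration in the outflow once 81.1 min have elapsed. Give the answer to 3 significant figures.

Mass balance on the solute (V constant): V dC/dt = Q(C_in − C).
Time constant τ = V/Q = 922/16.3 = 56.564 min.
Solution: C(t) = C_in + (C₀ − C_in) e^(−t/τ).
C(81.1) = 0.278 + (2.79 − 0.278)·e^(−81.1/56.564) = 0.278 + (2.5120)·0.23841 = 0.87689 mg/L.

0.877 mg/L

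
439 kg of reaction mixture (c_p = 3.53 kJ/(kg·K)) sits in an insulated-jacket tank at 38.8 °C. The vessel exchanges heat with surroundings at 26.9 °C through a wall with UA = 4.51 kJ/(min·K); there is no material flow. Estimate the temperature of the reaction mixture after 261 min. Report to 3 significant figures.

32.5 °C

M c_p dT/dt = −UA(T − T_amb).
dT/dt = (T_ss − T)/τ with T_ss = T_amb = 26.900 °C, τ = M c_p/UA = 439·3.53/4.51 = 343.61 min.
This is linear first-order; T(t) = T_ss + (T₀ − T_ss) e^(−t/τ).
T(261) = 26.900 + (11.900)·0.46786 = 32.468 °C.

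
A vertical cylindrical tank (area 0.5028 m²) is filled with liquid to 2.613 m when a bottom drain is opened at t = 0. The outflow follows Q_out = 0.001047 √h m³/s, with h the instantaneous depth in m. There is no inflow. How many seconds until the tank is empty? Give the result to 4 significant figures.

A dh/dt = −Q_out = −0.001047 √h.
This is separable: 2 d(√h)/dt = −0.001047/A, so √h = √h₀ − (0.001047/(2A)) t.
Set h = 0: 2√h₀ = (0.001047/A) t_empty ⇒ t_empty = 2A√h₀/0.001047.
t_empty = 2·0.5028·√2.613/0.001047 = 1.00560·1.61648/0.001047 = 1552.56 s.

1553 s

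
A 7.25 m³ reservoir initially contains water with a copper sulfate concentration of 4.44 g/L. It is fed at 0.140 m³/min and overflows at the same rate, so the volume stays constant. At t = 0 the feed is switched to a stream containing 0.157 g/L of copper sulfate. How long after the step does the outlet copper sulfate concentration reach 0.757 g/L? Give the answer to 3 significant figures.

Transient balance on the dissolved component: V dC/dt = Q(C_in − C), so τ = V/Q = 51.786 min.
C(t) = C_in + (C₀ − C_in) e^(−t/τ). Set C = 0.757 and solve for t:
e^(−t/τ) = (C − C_in)/(C₀ − C_in) = (0.757 − 0.157)/(4.44 − 0.157) = 0.14009
t = −τ ln(…) = 51.786 × 1.9655 = 101.78 min.

102 min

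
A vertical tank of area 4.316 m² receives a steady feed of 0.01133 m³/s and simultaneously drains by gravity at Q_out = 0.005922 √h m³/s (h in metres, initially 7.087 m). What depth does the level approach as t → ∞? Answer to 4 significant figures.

3.660 m

A dh/dt = Q_in − 0.005922 √h. Steady state requires inflow = outflow:
Q_in = 0.005922 √h_ss ⇒ √h_ss = 0.01133/0.005922 = 1.91320.
h_ss = 1.91320² = 3.66035 m. (Since h₀ = 7.087 m > h_ss, the level will fall toward this value.)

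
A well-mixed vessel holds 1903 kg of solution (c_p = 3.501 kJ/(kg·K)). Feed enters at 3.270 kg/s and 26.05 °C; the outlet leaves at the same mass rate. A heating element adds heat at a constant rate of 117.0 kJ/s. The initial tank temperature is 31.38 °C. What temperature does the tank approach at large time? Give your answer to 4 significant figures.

36.27 °C

First-law balance (no shaft work): M c_p dT/dt = ṁ c_p (T_in − T) + 117.0.
At steady state dT/dt = 0 ⇒ T_ss = T_in + Q̇/(ṁ c_p) = 26.05 + 117.0/(3.270·3.501) = 36.2699 °C.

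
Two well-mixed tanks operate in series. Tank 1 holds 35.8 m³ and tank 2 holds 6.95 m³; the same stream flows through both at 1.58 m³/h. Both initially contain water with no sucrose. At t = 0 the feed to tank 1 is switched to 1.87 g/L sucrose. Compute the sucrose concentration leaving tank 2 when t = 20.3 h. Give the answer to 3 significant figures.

0.927 g/L

Species balance on tank i: dCᵢ/dt = (Cᵢ₋₁ − Cᵢ)/τᵢ with τᵢ = Vᵢ/Q.
τ₁ = 35.8/1.58 = 22.658 h; τ₂ = 6.95/1.58 = 4.3987 h.
Tank 1: C₁ = C_in(1 − e^(−t/τ₁)). Tank 2 (τ₁ ≠ τ₂): C₂ = C_in[1 − (τ₁ e^(−t/τ₁) − τ₂ e^(−t/τ₂))/(τ₁ − τ₂)].
At t = 20.3: e^(−t/τ₁) = 0.40823, e^(−t/τ₂) = 0.0099025.
C₂ = 1.87·[1 − (22.658·0.40823 − 4.3987·0.0099025)/(18.259)] = 1.87·0.49581 = 0.92717 g/L.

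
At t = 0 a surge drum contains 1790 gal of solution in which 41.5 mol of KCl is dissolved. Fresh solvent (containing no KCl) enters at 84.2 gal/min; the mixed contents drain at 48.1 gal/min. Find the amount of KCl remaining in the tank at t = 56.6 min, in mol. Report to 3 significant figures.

15.0 mol

Total volume: dV/dt = Q_in − Q_out = 36.100 gal/min, so V(t) = 1790 + 36.100 t and V(56.6) = 3833.3 gal.
Species balance (pure solvent in): dm/dt = −Q_out · m/V(t).
dm/m = −Q_out dt/(V₀ + 36.100 t); integrating gives ln(m/m₀) = −(Q_out/(Q_in−Q_out)) ln(V/V₀).
m = m₀ (V₀/V)^(Q_out/(Q_in−Q_out)) = 41.5 × (1790/3833.3)^(1.3324) = 15.045 mol.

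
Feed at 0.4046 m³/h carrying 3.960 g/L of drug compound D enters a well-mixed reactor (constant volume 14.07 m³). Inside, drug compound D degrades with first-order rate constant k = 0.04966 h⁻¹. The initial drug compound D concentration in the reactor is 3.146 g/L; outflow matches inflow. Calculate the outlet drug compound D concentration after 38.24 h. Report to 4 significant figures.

1.537 g/L

Species balance: V dC/dt = Q C_in − Q C − k V C.
This is linear with rate a = Q/V + k = 0.0784162 h⁻¹.
C_ss = Q C_in/(Q + kV) = 1.45218 g/L; C(t) = C_ss + (C₀ − C_ss) e^(−a t).
C(38.24) = 1.45218 + (1.69382)·e^(−0.0784162·38.24) = 1.45218 + (1.69382)·0.0498550 = 1.53663 g/L.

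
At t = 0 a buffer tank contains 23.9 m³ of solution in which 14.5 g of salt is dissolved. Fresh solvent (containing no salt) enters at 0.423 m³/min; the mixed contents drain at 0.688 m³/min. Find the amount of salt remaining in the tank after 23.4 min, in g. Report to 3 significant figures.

6.65 g

Total volume: dV/dt = Q_in − Q_out = -0.26500 m³/min, so V(t) = 23.9 − 0.26500 t and V(23.4) = 17.699 m³.
No salt enters, so dm/dt = −Q_out · (m/V).
dm/m = −Q_out dt/(V₀ − 0.26500 t); integrating gives ln(m/m₀) = −(Q_out/(Q_in−Q_out)) ln(V/V₀).
m = m₀ (V₀/V)^(Q_out/(Q_in−Q_out)) = 14.5 × (23.9/17.699)^(-2.5962) = 6.6480 g.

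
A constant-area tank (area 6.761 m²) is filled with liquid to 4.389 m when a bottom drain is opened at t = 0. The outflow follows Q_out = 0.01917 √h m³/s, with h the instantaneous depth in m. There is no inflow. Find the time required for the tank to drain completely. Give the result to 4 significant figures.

A dh/dt = −Q_out = −0.01917 √h.
∫ h^(−1/2) dh = −(0.01917/A) ∫ dt, giving 2√h = 2√h₀ − (0.01917/A) t.
Set h = 0: 2√h₀ = (0.01917/A) t_empty ⇒ t_empty = 2A√h₀/0.01917.
t_empty = 2·6.761·√4.389/0.01917 = 13.5220·2.09499/0.01917 = 1477.75 s.

1478 s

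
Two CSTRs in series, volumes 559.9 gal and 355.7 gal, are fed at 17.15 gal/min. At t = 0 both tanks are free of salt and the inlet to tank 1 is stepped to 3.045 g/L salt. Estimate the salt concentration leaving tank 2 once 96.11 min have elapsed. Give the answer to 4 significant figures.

Species balance on tank i: dCᵢ/dt = (Cᵢ₋₁ − Cᵢ)/τᵢ with τᵢ = Vᵢ/Q.
τ₁ = 559.9/17.15 = 32.6472 min; τ₂ = 355.7/17.15 = 20.7405 min.
Tank 1: C₁ = C_in(1 − e^(−t/τ₁)). Tank 2 (τ₁ ≠ τ₂): C₂ = C_in[1 − (τ₁ e^(−t/τ₁) − τ₂ e^(−t/τ₂))/(τ₁ − τ₂)].
At t = 96.11: e^(−t/τ₁) = 0.0526602, e^(−t/τ₂) = 0.00971656.
C₂ = 3.045·[1 − (32.6472·0.0526602 − 20.7405·0.00971656)/(11.9067)] = 3.045·0.872535 = 2.65687 g/L.

2.657 g/L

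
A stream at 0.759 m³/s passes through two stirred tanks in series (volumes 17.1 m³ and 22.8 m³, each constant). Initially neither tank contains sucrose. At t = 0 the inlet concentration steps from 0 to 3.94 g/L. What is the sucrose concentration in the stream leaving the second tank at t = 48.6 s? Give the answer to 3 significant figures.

Time constants: τᵢ = Vᵢ/Q for each well-mixed tank.
τ₁ = 17.1/0.759 = 22.530 s; τ₂ = 22.8/0.759 = 30.040 s.
Solving the cascade with C₁(0)=C₂(0)=0 gives C₂(t) = C_in[1 − (τ₁ e^(−t/τ₁) − τ₂ e^(−t/τ₂))/(τ₁ − τ₂)].
At t = 48.6: e^(−t/τ₁) = 0.11565, e^(−t/τ₂) = 0.19832.
C₂ = 3.94·[1 − (22.530·0.11565 − 30.040·0.19832)/(-7.5099)] = 3.94·0.55368 = 2.1815 g/L.

2.18 g/L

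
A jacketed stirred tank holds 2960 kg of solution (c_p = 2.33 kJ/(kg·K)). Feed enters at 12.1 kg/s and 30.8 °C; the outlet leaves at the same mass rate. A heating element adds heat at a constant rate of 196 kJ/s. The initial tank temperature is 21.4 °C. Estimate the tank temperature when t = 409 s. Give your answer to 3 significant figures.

First-law balance (no shaft work): M c_p dT/dt = ṁ c_p (T_in − T) + 196.
Rearrange: dT/dt = (T_ss − T)/τ with τ = M/ṁ = 244.63 s and T_ss = T_in + Q̇/(ṁ c_p) = 37.752 °C.
This is linear first-order; T(t) = T_ss + (T₀ − T_ss) e^(−t/τ).
T(409) = 37.752 + (-16.352)·e^(−409/244.63) = 37.752 + (-16.352)·0.18788 = 34.680 °C.

34.7 °C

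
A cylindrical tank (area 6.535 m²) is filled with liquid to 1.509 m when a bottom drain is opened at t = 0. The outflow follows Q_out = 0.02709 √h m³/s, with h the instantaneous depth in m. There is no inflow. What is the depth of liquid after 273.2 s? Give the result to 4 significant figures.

A dh/dt = −Q_out = −0.02709 √h.
∫ h^(−1/2) dh = −(0.02709/A) ∫ dt, giving 2√h = 2√h₀ − (0.02709/A) t.
√h = √1.509 − 0.02709·273.2/(2·6.535) = 1.22841 − 0.566258 = 0.662156.
h = 0.662156² = 0.438450 m.

0.4385 m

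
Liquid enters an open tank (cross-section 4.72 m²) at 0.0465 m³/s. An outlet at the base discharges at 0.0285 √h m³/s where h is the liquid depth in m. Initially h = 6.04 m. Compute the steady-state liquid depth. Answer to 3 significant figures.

2.66 m

Level balance: A dh/dt = 0.0465 − 0.0285 √h. Setting dh/dt = 0:
Q_in = 0.0285 √h_ss ⇒ √h_ss = 0.0465/0.0285 = 1.6316.
h_ss = 1.6316² = 2.6620 m. (Since h₀ = 6.04 m > h_ss, the level will fall toward this value.)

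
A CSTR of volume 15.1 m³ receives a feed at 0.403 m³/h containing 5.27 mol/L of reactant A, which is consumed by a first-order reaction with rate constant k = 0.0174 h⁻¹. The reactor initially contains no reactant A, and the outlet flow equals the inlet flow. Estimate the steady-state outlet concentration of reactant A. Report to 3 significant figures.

3.19 mol/L

Accumulation = in − out − consumed: V dC/dt = Q C_in − Q C − k V C.
Steady state (dC/dt = 0): C_ss = Q C_in/(Q + kV) = C_in/(1 + kV/Q).
C_ss = 0.403·5.27/(0.403 + 0.0174·15.1) = 2.1238/0.66574 = 3.1901 mol/L.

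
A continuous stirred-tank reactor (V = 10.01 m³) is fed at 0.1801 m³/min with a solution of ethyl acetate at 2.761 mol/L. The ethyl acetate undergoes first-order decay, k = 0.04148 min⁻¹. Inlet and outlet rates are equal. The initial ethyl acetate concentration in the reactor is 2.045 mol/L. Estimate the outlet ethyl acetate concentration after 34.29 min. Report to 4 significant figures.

0.9927 mol/L

Species balance: V dC/dt = Q C_in − Q C − k V C.
This is linear with rate a = Q/V + k = 0.0594720 min⁻¹.
C_ss = Q C_in/(Q + kV) = 0.835283 mol/L; C(t) = C_ss + (C₀ − C_ss) e^(−a t).
C(34.29) = 0.835283 + (1.20972)·e^(−0.0594720·34.29) = 0.835283 + (1.20972)·0.130120 = 0.992692 mol/L.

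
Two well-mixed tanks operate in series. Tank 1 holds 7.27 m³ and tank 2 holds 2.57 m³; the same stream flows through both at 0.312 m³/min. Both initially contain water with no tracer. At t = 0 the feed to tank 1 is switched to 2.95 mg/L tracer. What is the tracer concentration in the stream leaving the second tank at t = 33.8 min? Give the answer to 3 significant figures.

1.91 mg/L

Time constants: τᵢ = Vᵢ/Q for each well-mixed tank.
τ₁ = 7.27/0.312 = 23.301 min; τ₂ = 2.57/0.312 = 8.2372 min.
Tank 1: C₁ = C_in(1 − e^(−t/τ₁)). Tank 2 (τ₁ ≠ τ₂): C₂ = C_in[1 − (τ₁ e^(−t/τ₁) − τ₂ e^(−t/τ₂))/(τ₁ − τ₂)].
At t = 33.8: e^(−t/τ₁) = 0.23444, e^(−t/τ₂) = 0.016517.
C₂ = 2.95·[1 − (23.301·0.23444 − 8.2372·0.016517)/(15.064)] = 2.95·0.64640 = 1.9069 mg/L.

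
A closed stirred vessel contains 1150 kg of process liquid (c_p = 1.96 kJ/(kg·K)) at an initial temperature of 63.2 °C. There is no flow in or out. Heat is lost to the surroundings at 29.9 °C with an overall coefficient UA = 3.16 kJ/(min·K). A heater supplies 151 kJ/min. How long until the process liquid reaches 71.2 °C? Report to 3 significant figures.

573 min

Lumped-capacitance energy balance: M c_p dT/dt = UA(T_amb − T) + Q̇.
τ = M c_p/UA = 713.29 min; T_ss = T_amb + Q̇/UA = 29.9 + 151/3.16 = 77.685 °C.
T(t) = T_ss + (T₀ − T_ss)e^(−t/τ); set T = 71.2:
t = −τ ln[(T − T_ss)/(T₀ − T_ss)] = −713.29 · ln(0.44770) = 573.23 min.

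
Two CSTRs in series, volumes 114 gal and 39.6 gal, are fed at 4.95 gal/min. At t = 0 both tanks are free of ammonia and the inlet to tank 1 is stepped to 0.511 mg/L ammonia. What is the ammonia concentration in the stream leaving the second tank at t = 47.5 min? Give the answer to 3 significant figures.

Each tank obeys Vᵢ dCᵢ/dt = Q(Cᵢ₋₁ − Cᵢ), so τᵢ = Vᵢ/Q.
τ₁ = 114/4.95 = 23.030 min; τ₂ = 39.6/4.95 = 8.0000 min.
Solving the cascade with C₁(0)=C₂(0)=0 gives C₂(t) = C_in[1 − (τ₁ e^(−t/τ₁) − τ₂ e^(−t/τ₂))/(τ₁ − τ₂)].
At t = 47.5: e^(−t/τ₁) = 0.12714, e^(−t/τ₂) = 0.0026386.
C₂ = 0.511·[1 − (23.030·0.12714 − 8.0000·0.0026386)/(15.030)] = 0.511·0.80660 = 0.41217 mg/L.

0.412 mg/L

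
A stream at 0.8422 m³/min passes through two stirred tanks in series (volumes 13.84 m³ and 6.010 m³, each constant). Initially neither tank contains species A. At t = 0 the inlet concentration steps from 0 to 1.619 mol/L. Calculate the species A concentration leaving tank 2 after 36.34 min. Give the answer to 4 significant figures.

Time constants: τᵢ = Vᵢ/Q for each well-mixed tank.
τ₁ = 13.84/0.8422 = 16.4332 min; τ₂ = 6.010/0.8422 = 7.13607 min.
Solving the cascade with C₁(0)=C₂(0)=0 gives C₂(t) = C_in[1 − (τ₁ e^(−t/τ₁) − τ₂ e^(−t/τ₂))/(τ₁ − τ₂)].
At t = 36.34: e^(−t/τ₁) = 0.109549, e^(−t/τ₂) = 0.00614303.
C₂ = 1.619·[1 − (16.4332·0.109549 − 7.13607·0.00614303)/(9.29708)] = 1.619·0.811081 = 1.31314 mol/L.

1.313 mol/L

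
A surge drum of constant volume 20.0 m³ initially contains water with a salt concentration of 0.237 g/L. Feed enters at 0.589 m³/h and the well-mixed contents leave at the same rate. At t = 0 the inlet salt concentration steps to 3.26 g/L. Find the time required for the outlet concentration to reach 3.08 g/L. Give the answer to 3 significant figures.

Mass balance on the solute (V constant): V dC/dt = Q(C_in − C), so τ = V/Q = 33.956 h.
C(t) = C_in + (C₀ − C_in) e^(−t/τ). Set C = 3.08 and solve for t:
e^(−t/τ) = (C − C_in)/(C₀ − C_in) = (3.08 − 3.26)/(0.237 − 3.26) = 0.059543
t = −τ ln(…) = 33.956 × 2.8210 = 95.791 h.

95.8 h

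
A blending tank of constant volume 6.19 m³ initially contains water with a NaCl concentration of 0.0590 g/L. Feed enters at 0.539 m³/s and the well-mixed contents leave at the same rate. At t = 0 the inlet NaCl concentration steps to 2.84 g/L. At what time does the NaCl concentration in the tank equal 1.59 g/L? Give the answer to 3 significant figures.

Mass balance on the solute (V constant): V dC/dt = Q(C_in − C), so τ = V/Q = 11.484 s.
C(t) = C_in + (C₀ − C_in) e^(−t/τ). Set C = 1.59 and solve for t:
e^(−t/τ) = (C − C_in)/(C₀ − C_in) = (1.59 − 2.84)/(0.0590 − 2.84) = 0.44948
t = −τ ln(…) = 11.484 × 0.79967 = 9.1836 s.

9.18 s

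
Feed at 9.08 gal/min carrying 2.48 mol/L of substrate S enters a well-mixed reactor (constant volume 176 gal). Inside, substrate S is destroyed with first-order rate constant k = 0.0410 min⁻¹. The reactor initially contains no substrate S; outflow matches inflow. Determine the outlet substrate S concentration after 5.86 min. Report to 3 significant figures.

0.579 mol/L

Accumulation = in − out − consumed: V dC/dt = Q C_in − Q C − k V C.
This is linear with rate a = Q/V + k = 0.092591 min⁻¹.
C_ss = Q C_in/(Q + kV) = 1.3818 mol/L; C(t) = C_ss + (C₀ − C_ss) e^(−a t).
C(5.86) = 1.3818 + (-1.3818)·e^(−0.092591·5.86) = 1.3818 + (-1.3818)·0.58125 = 0.57865 mol/L.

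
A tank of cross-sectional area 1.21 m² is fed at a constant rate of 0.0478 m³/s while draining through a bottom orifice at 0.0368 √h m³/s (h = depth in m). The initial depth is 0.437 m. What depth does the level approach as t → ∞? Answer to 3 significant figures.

1.69 m

Unsteady balance on liquid volume: A dh/dt = Q_in − 0.0368 √h. At steady state dh/dt = 0:
Q_in = 0.0368 √h_ss ⇒ √h_ss = 0.0478/0.0368 = 1.2989.
h_ss = 1.2989² = 1.6872 m. (Since h₀ = 0.437 m < h_ss, the level will rise toward this value.)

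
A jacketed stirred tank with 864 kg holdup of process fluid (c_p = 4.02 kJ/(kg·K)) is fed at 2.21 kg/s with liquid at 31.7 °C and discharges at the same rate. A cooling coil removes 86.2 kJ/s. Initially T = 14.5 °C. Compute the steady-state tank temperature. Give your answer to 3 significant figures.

M c_p dT/dt = ṁ c_p (T_in − T) − Q̇.
At steady state dT/dt = 0 ⇒ T_ss = T_in − Q̇/(ṁ c_p) = 31.7 − 86.2/(2.21·4.02) = 21.997 °C.

22.0 °C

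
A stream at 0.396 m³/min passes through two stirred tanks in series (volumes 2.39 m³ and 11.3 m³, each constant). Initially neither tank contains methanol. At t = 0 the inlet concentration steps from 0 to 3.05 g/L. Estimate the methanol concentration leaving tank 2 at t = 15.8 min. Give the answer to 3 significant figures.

Time constants: τᵢ = Vᵢ/Q for each well-mixed tank.
τ₁ = 2.39/0.396 = 6.0354 min; τ₂ = 11.3/0.396 = 28.535 min.
Solving the cascade with C₁(0)=C₂(0)=0 gives C₂(t) = C_in[1 − (τ₁ e^(−t/τ₁) − τ₂ e^(−t/τ₂))/(τ₁ − τ₂)].
At t = 15.8: e^(−t/τ₁) = 0.072955, e^(−t/τ₂) = 0.57482.
C₂ = 3.05·[1 − (6.0354·0.072955 − 28.535·0.57482)/(-22.500)] = 3.05·0.29056 = 0.88621 g/L.

0.886 g/L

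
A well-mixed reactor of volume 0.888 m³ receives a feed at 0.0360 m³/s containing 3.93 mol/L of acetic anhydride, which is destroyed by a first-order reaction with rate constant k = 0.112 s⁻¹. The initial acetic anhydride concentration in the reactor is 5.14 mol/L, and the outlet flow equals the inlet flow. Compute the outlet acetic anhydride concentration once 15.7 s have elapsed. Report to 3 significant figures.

Accumulation = in − out − consumed: V dC/dt = Q C_in − Q C − k V C.
dC/dt = (Q/V) C_in − (Q/V + k) C; effective rate a = Q/V + k = 0.040541 + 0.112 = 0.15254 s⁻¹.
C_ss = Q C_in/(Q + kV) = 1.0445 mol/L; C(t) = C_ss + (C₀ − C_ss) e^(−a t).
C(15.7) = 1.0445 + (4.0955)·e^(−0.15254·15.7) = 1.0445 + (4.0955)·0.091183 = 1.4179 mol/L.

1.42 mol/L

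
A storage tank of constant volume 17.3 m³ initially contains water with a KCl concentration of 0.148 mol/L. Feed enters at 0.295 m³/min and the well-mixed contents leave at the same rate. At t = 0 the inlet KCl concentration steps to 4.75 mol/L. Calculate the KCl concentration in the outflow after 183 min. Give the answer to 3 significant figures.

Species balance on the tank: V dC/dt = Q(C_in − C).
Time constant τ = V/Q = 17.3/0.295 = 58.644 min.
C approaches C_in exponentially: C(t) = C_in + (C₀ − C_in) e^(−t/τ).
C(183) = 4.75 + (0.148 − 4.75)·e^(−183/58.644) = 4.75 + (-4.6020)·0.044134 = 4.5469 mol/L.

4.55 mol/L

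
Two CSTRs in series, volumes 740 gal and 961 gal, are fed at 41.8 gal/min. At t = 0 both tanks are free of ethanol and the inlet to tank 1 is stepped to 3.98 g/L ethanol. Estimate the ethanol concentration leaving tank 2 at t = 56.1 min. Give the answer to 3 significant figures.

Each tank obeys Vᵢ dCᵢ/dt = Q(Cᵢ₋₁ − Cᵢ), so τᵢ = Vᵢ/Q.
τ₁ = 740/41.8 = 17.703 min; τ₂ = 961/41.8 = 22.990 min.
Solving the cascade with C₁(0)=C₂(0)=0 gives C₂(t) = C_in[1 − (τ₁ e^(−t/τ₁) − τ₂ e^(−t/τ₂))/(τ₁ − τ₂)].
At t = 56.1: e^(−t/τ₁) = 0.042050, e^(−t/τ₂) = 0.087148.
C₂ = 3.98·[1 − (17.703·0.042050 − 22.990·0.087148)/(-5.2871)] = 3.98·0.76185 = 3.0321 g/L.

3.03 g/L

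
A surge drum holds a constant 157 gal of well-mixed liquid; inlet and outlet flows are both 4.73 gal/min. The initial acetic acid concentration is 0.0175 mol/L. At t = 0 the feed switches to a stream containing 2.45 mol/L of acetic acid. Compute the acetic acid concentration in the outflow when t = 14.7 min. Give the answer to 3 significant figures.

0.888 mol/L

Accumulation = in − out for the solute gives V dC/dt = Q(C_in − C).
Time constant τ = V/Q = 157/4.73 = 33.192 min.
C approaches C_in exponentially: C(t) = C_in + (C₀ − C_in) e^(−t/τ).
C(14.7) = 2.45 + (0.0175 − 2.45)·e^(−14.7/33.192) = 2.45 + (-2.4325)·0.64219 = 0.88788 mol/L.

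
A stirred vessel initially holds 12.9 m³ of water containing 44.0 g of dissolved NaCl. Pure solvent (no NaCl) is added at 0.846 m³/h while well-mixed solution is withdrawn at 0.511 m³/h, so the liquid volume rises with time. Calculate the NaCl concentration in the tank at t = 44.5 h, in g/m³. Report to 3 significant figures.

0.490 g/m³

Let m(t) be the amount of NaCl. Volume: V(t) = V₀ + (Q_in − Q_out) t = 12.9 + 0.33500 t; V(44.5) = 27.807 m³.
Species balance (pure solvent in): dm/dt = −Q_out · m/V(t).
dm/m = −Q_out dt/(V₀ + 0.33500 t); integrating gives ln(m/m₀) = −(Q_out/(Q_in−Q_out)) ln(V/V₀).
m = m₀ (V₀/V)^(Q_out/(Q_in−Q_out)) = 44.0 × (12.9/27.807)^(1.5254) = 13.634 g.
C = m/V = 13.634/27.807 = 0.49031 g/m³.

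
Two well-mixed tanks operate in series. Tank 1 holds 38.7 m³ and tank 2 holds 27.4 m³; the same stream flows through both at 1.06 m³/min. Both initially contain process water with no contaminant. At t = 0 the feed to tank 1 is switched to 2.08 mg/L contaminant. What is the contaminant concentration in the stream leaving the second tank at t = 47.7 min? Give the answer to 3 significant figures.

Species balance on tank i: dCᵢ/dt = (Cᵢ₋₁ − Cᵢ)/τᵢ with τᵢ = Vᵢ/Q.
τ₁ = 38.7/1.06 = 36.509 min; τ₂ = 27.4/1.06 = 25.849 min.
Tank 1: C₁ = C_in(1 − e^(−t/τ₁)). Tank 2 (τ₁ ≠ τ₂): C₂ = C_in[1 − (τ₁ e^(−t/τ₁) − τ₂ e^(−t/τ₂))/(τ₁ − τ₂)].
At t = 47.7: e^(−t/τ₁) = 0.27076, e^(−t/τ₂) = 0.15797.
C₂ = 2.08·[1 − (36.509·0.27076 − 25.849·0.15797)/(10.660)] = 2.08·0.45575 = 0.94795 mg/L.

0.948 mg/L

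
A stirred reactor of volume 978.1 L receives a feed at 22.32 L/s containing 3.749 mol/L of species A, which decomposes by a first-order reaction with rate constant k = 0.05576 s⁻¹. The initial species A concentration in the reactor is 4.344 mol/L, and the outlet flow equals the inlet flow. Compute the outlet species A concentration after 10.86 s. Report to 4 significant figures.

Species balance: V dC/dt = Q C_in − Q C − k V C.
This is linear with rate a = Q/V + k = 0.0785798 s⁻¹.
C_ss = Q C_in/(Q + kV) = 1.08872 mol/L; C(t) = C_ss + (C₀ − C_ss) e^(−a t).
C(10.86) = 1.08872 + (3.25528)·e^(−0.0785798·10.86) = 1.08872 + (3.25528)·0.425974 = 2.47539 mol/L.

2.475 mol/L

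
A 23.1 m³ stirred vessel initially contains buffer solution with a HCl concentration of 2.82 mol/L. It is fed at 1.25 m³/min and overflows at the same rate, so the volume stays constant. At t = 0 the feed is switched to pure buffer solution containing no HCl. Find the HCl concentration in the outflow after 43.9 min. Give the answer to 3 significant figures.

0.262 mol/L

Transient balance on the dissolved component: V dC/dt = Q(C_in − C).
Rewrite as dC/dt + C/τ = C_in/τ, τ = V/Q = 18.480 min.
Integrating: C(t) = C_in + (C₀ − C_in) e^(−t/τ).
C(43.9) = 0 + (2.82 − 0)·e^(−43.9/18.480) = 0 + (2.8200)·0.092964 = 0.26216 mol/L.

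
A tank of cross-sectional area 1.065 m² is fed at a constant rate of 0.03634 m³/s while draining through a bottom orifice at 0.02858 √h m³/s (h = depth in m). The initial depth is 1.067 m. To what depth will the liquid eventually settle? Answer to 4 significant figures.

1.617 m

Volume balance on the tank: A dh/dt = Q_in − 0.02858 √h. At steady state dh/dt = 0:
Q_in = 0.02858 √h_ss ⇒ √h_ss = 0.03634/0.02858 = 1.27152.
h_ss = 1.27152² = 1.61676 m. (Since h₀ = 1.067 m < h_ss, the level will rise toward this value.)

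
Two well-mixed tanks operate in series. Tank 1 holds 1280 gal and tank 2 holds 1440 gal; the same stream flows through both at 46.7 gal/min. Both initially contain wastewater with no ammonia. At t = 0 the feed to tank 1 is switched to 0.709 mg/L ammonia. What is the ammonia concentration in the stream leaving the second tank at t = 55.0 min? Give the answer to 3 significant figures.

Each tank obeys Vᵢ dCᵢ/dt = Q(Cᵢ₋₁ − Cᵢ), so τᵢ = Vᵢ/Q.
τ₁ = 1280/46.7 = 27.409 min; τ₂ = 1440/46.7 = 30.835 min.
Solving the cascade with C₁(0)=C₂(0)=0 gives C₂(t) = C_in[1 − (τ₁ e^(−t/τ₁) − τ₂ e^(−t/τ₂))/(τ₁ − τ₂)].
At t = 55.0: e^(−t/τ₁) = 0.13444, e^(−t/τ₂) = 0.16802.
C₂ = 0.709·[1 − (27.409·0.13444 − 30.835·0.16802)/(-3.4261)] = 0.709·0.56335 = 0.39941 mg/L.

0.399 mg/L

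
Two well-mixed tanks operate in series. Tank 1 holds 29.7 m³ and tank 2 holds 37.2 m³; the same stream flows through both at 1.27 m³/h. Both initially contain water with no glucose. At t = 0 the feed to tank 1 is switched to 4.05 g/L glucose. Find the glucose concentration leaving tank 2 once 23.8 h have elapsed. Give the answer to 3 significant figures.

Time constants: τᵢ = Vᵢ/Q for each well-mixed tank.
τ₁ = 29.7/1.27 = 23.386 h; τ₂ = 37.2/1.27 = 29.291 h.
Solving the cascade with C₁(0)=C₂(0)=0 gives C₂(t) = C_in[1 − (τ₁ e^(−t/τ₁) − τ₂ e^(−t/τ₂))/(τ₁ − τ₂)].
At t = 23.8: e^(−t/τ₁) = 0.36142, e^(−t/τ₂) = 0.44374.
C₂ = 4.05·[1 − (23.386·0.36142 − 29.291·0.44374)/(-5.9055)] = 4.05·0.23030 = 0.93272 g/L.

0.933 g/L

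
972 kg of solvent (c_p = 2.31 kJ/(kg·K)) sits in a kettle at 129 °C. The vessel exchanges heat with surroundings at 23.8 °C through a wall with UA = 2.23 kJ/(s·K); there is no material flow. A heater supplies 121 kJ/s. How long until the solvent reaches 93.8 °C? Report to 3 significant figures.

1180 s

Unsteady energy balance on the tank contents: M c_p dT/dt = −UA(T − T_amb) + Q̇.
τ = M c_p/UA = 1006.9 s; T_ss = T_amb + Q̇/UA = 23.8 + 121/2.23 = 78.060 °C.
T(t) = T_ss + (T₀ − T_ss)e^(−t/τ); set T = 93.8:
t = −τ ln[(T − T_ss)/(T₀ − T_ss)] = −1006.9 · ln(0.30899) = 1182.5 s.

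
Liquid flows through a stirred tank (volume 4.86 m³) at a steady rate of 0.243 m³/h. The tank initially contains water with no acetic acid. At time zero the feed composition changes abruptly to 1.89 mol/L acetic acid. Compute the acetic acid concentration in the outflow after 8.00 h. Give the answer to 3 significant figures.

Species balance on the tank: V dC/dt = Q(C_in − C).
Rewrite as dC/dt + C/τ = C_in/τ, τ = V/Q = 20.000 h.
C approaches C_in exponentially: C(t) = C_in + (C₀ − C_in) e^(−t/τ).
C(8.00) = 1.89 + (0 − 1.89)·e^(−8.00/20.000) = 1.89 + (-1.8900)·0.67032 = 0.62310 mol/L.

0.623 mol/L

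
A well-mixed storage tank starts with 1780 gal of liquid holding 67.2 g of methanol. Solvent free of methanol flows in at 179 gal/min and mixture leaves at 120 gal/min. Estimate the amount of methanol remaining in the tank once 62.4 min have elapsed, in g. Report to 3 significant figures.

6.87 g

Total volume: dV/dt = Q_in − Q_out = 59.000 gal/min, so V(t) = 1780 + 59.000 t and V(62.4) = 5461.6 gal.
Species balance (pure solvent in): dm/dt = −Q_out · m/V(t).
Separate: dm/m = −Q_out dt/V(t) ⇒ ln(m/m₀) = −(Q_out/(Q_in−Q_out)) ln(V/V₀).
m = m₀ (V₀/V)^(Q_out/(Q_in−Q_out)) = 67.2 × (1780/5461.6)^(2.0339) = 6.8717 g.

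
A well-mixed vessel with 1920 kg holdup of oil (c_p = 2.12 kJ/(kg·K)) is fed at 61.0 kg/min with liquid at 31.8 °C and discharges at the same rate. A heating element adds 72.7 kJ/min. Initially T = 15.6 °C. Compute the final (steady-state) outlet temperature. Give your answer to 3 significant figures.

M c_p dT/dt = ṁ c_p (T_in − T) + Q̇.
At steady state dT/dt = 0 ⇒ T_ss = T_in + Q̇/(ṁ c_p) = 31.8 + 72.7/(61.0·2.12) = 32.362 °C.

32.4 °C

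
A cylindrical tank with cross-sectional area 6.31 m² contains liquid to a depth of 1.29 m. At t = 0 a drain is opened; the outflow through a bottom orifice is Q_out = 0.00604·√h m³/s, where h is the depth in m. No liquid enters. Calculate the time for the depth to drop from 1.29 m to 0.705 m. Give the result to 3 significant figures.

Unsteady balance on liquid volume: A dh/dt = −0.00604 √h.
∫ h^(−1/2) dh = −(0.00604/A) ∫ dt, giving 2√h = 2√h₀ − (0.00604/A) t.
t = 2A(√h₀ − √h)/0.00604 = 2·6.31·(√1.29 − √0.705)/0.00604
  = 12.620 × (1.1358 − 0.83964) / 0.00604 = 618.75 s.

619 s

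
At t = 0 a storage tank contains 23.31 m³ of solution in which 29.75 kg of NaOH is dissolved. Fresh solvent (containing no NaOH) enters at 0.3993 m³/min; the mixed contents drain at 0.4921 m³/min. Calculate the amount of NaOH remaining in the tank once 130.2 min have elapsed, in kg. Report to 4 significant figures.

Let m(t) be the amount of NaOH. Volume: V(t) = V₀ + (Q_in − Q_out) t = 23.31 − 0.0928000 t; V(130.2) = 11.2274 m³.
No NaOH enters, so dm/dt = −Q_out · (m/V).
dm/m = −Q_out dt/(V₀ − 0.0928000 t); integrating gives ln(m/m₀) = −(Q_out/(Q_in−Q_out)) ln(V/V₀).
m = m₀ (V₀/V)^(Q_out/(Q_in−Q_out)) = 29.75 × (23.31/11.2274)^(-5.30280) = 0.618176 kg.

0.6182 kg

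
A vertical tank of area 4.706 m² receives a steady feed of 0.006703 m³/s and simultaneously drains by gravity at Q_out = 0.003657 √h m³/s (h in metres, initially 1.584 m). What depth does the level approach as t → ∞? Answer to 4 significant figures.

3.360 m

Level balance: A dh/dt = 0.006703 − 0.003657 √h. Setting dh/dt = 0:
Q_in = 0.003657 √h_ss ⇒ √h_ss = 0.006703/0.003657 = 1.83292.
h_ss = 1.83292² = 3.35961 m. (Since h₀ = 1.584 m < h_ss, the level will rise toward this value.)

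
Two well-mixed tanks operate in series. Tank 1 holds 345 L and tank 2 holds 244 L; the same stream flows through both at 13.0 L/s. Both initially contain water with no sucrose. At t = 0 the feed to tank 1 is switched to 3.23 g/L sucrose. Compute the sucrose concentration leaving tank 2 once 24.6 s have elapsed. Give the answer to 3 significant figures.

0.968 g/L

Time constants: τᵢ = Vᵢ/Q for each well-mixed tank.
τ₁ = 345/13.0 = 26.538 s; τ₂ = 244/13.0 = 18.769 s.
Solving the cascade with C₁(0)=C₂(0)=0 gives C₂(t) = C_in[1 − (τ₁ e^(−t/τ₁) − τ₂ e^(−t/τ₂))/(τ₁ − τ₂)].
At t = 24.6: e^(−t/τ₁) = 0.39576, e^(−t/τ₂) = 0.26964.
C₂ = 3.23·[1 − (26.538·0.39576 − 18.769·0.26964)/(7.7692)] = 3.23·0.29957 = 0.96762 g/L.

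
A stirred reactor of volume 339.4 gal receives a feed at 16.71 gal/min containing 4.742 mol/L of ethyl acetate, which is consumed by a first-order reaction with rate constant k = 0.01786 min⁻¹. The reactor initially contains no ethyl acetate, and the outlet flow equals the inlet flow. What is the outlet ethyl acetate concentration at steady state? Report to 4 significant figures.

3.480 mol/L

V dC/dt = Q(C_in − C) − k V C.
At steady state: 0 = Q C_in − (Q + kV) C_ss, so C_ss = Q C_in/(Q + kV).
C_ss = 16.71·4.742/(16.71 + 0.01786·339.4) = 79.2388/22.7717 = 3.47971 mol/L.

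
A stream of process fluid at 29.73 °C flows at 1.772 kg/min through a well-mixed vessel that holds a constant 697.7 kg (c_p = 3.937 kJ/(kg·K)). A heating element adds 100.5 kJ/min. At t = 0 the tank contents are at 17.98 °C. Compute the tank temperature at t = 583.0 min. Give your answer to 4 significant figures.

Energy balance: M c_p dT/dt = ṁ c_p (T_in − T) + 100.5.
Rearrange: dT/dt = (T_ss − T)/τ with τ = M/ṁ = 393.736 min and T_ss = T_in + Q̇/(ṁ c_p) = 44.1358 °C.
Integrating: T(t) = T_ss + (T₀ − T_ss) e^(−t/τ).
T(583.0) = 44.1358 + (-26.1558)·e^(−583.0/393.736) = 44.1358 + (-26.1558)·0.227481 = 38.1858 °C.

38.19 °C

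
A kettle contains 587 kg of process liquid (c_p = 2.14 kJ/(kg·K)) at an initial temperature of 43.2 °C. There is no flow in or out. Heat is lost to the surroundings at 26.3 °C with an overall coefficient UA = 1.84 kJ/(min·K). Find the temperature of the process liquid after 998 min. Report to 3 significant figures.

Energy balance: M c_p dT/dt = −UA(T − T_amb).
dT/dt = (T_ss − T)/τ with T_ss = T_amb = 26.300 °C, τ = M c_p/UA = 587·2.14/1.84 = 682.71 min.
T approaches T_ss exponentially: T(t) = T_ss + (T₀ − T_ss) e^(−t/τ).
T(998) = 26.300 + (16.900)·0.23181 = 30.218 °C.

30.2 °C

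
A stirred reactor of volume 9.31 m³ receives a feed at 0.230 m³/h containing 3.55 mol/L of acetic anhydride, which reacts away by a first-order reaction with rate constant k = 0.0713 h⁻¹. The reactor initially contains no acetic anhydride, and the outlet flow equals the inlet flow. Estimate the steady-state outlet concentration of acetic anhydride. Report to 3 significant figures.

0.914 mol/L

Species balance: V dC/dt = Q C_in − Q C − k V C.
Steady state (dC/dt = 0): C_ss = Q C_in/(Q + kV) = C_in/(1 + kV/Q).
C_ss = 0.230·3.55/(0.230 + 0.0713·9.31) = 0.81650/0.89380 = 0.91351 mol/L.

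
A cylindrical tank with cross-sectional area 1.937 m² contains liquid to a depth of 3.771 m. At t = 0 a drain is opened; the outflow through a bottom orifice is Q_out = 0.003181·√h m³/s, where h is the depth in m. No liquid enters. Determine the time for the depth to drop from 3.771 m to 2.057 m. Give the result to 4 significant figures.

618.3 s

With no inflow, A dh/dt = −0.003181 √h.
Separate and integrate: 2(√h − √h₀) = −(0.003181/A) t.
t = 2A(√h₀ − √h)/0.003181 = 2·1.937·(√3.771 − √2.057)/0.003181
  = 3.87400 × (1.94191 − 1.43422) / 0.003181 = 618.283 s.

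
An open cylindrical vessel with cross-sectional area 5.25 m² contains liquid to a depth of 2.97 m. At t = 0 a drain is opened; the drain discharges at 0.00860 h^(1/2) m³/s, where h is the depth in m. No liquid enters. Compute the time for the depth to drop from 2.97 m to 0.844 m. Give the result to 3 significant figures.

Volume balance on the tank: A dh/dt = −0.00860 √h.
∫ h^(−1/2) dh = −(0.00860/A) ∫ dt, giving 2√h = 2√h₀ − (0.00860/A) t.
t = 2A(√h₀ − √h)/0.00860 = 2·5.25·(√2.97 − √0.844)/0.00860
  = 10.500 × (1.7234 − 0.91869) / 0.00860 = 982.45 s.

982 s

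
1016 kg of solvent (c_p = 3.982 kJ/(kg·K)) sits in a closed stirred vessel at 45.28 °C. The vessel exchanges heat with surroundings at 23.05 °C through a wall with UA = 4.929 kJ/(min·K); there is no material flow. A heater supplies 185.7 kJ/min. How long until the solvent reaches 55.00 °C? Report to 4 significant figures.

814.6 min

M c_p dT/dt = −UA(T − T_amb) + Q̇.
τ = M c_p/UA = 820.798 min; T_ss = T_amb + Q̇/UA = 23.05 + 185.7/4.929 = 60.7250 °C.
T(t) = T_ss + (T₀ − T_ss)e^(−t/τ); set T = 55.00:
t = −τ ln[(T − T_ss)/(T₀ − T_ss)] = −820.798 · ln(0.370669) = 814.596 min.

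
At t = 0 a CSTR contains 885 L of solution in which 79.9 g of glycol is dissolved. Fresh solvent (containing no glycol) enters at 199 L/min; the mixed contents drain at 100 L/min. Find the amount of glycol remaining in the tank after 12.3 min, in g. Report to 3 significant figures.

33.3 g

Total volume: dV/dt = Q_in − Q_out = 99.000 L/min, so V(t) = 885 + 99.000 t and V(12.3) = 2102.7 L.
Solute balance: dm/dt = 0 − Q_out C = −Q_out m/V(t).
dm/m = −Q_out dt/(V₀ + 99.000 t); integrating gives ln(m/m₀) = −(Q_out/(Q_in−Q_out)) ln(V/V₀).
m = m₀ (V₀/V)^(Q_out/(Q_in−Q_out)) = 79.9 × (885/2102.7)^(1.0101) = 33.336 g.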